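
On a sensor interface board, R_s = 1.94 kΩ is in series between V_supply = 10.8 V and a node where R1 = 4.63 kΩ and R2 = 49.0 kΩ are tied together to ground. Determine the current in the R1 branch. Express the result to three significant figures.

Combine the parallel branches: R_p = (1/4.63 + 1/49.0)⁻¹ = 4.230 kΩ.
Node voltage V_A = V_supply · R_p/(R_s + R_p) = 10.8 × 0.6856 = 7.404 V.
Branch current I = V_A/R1 = 7.404/4.63 = 1.599 mA.

I ≈ 1.60 mA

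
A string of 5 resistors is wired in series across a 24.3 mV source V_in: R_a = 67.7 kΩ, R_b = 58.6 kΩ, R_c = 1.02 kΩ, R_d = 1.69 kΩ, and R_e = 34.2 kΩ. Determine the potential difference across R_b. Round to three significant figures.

V ≈ 8.72 mV

Total series resistance ΣR = 67.7 + 58.6 + 1.02 + 1.69 + 34.2 = 163.2 kΩ.
By the voltage-divider rule, V = 24.3 × 58.60/163.2 = 8.725 mV.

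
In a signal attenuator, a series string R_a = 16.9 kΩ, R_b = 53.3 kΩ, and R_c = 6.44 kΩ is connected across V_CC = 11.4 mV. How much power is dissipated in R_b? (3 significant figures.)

P ≈ 1.18 nW

ΣR = 76.64 kΩ → I = 11.4/76.64 = 0.1487 µA.
V(R_b) = I·R = 7.928 mV; P = V·I = 7.928 × 0.1487 = 1.179 nW.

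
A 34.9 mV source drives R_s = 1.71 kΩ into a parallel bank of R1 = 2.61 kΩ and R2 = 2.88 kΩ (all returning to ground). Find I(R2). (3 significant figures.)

Parallel bank: R_p = 1/(1/2.61 + 1/2.88) = 1.369 kΩ.
Node voltage V_A = V_CC · R_p/(R_s + R_p) = 34.9 × 0.4447 = 15.52 mV.
Branch current I = V_A/R2 = 15.52/2.88 = 5.388 µA.
(Equivalently: I_total = 11.33 µA, then current-divider fraction G_k/ΣG = 0.4754.)

I ≈ 5.39 µA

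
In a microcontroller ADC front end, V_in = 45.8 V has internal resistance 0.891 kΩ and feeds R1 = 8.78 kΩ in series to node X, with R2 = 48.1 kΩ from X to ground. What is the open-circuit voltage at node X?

V_th ≈ 38.1 V

R1' = 0.891 + 8.78 = 9.671 kΩ (source resistance + R1).
V_th is the unloaded tap voltage: V_in · R2/(R1'+R2) = 45.8 × 0.8326 = 38.13 V.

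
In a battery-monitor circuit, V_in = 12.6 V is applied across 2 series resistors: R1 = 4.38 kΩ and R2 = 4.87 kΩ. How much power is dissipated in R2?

P ≈ 9.04 mW

ΣR = 9.250 kΩ → I = 12.6/9.250 = 1.362 mA.
V(R2) = I·R = 6.634 V; P = V·I = 6.634 × 1.362 = 9.036 mW.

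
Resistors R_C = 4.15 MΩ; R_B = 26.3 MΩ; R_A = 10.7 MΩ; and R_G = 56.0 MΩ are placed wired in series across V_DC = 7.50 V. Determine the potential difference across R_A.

ΣR = 4.15 + 26.3 + 10.7 + 56.0 = 97.15 MΩ.
V = V_DC · R/ΣR = 7.50 × 0.1101 = 0.8260 V.

V ≈ 0.826 V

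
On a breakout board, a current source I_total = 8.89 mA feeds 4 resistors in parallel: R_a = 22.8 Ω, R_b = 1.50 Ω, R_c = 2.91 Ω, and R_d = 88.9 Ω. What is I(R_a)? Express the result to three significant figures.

I ≈ 0.366 mA

ΣG = 1/22.8 + 1/1.50 + 1/2.91 + 1/88.9 = 1.065.
Current divider: I(R_a) = I_total · G_k/ΣG = 8.89 × (0.04386/1.065) = 8.89 × 0.04117 = 0.3660 mA.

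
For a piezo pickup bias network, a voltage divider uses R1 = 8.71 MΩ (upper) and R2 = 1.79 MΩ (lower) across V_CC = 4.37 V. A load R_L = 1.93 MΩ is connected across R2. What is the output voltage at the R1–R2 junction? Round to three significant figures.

V_out ≈ 0.421 V

The load sits in parallel with R2, giving an effective lower resistance R2' = R2·R_L/(R2+R_L) = 0.9287 MΩ.
Then V_out = V_CC · R2'/(R1 + R2') = 4.37 × 0.9287/9.639 = 0.4210 V.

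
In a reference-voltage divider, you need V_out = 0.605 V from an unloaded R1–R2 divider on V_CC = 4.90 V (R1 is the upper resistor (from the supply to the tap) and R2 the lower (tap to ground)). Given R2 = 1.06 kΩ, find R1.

The divider ratio is R2/(R1+R2) = 0.605/4.90 = 0.1235.
So R1 = R2 · (V_CC/V_out − 1) = 1.06 × (4.90/0.605 − 1) = 1.06 × 7.099 = 7.525 kΩ.

R1 ≈ 7.53 kΩ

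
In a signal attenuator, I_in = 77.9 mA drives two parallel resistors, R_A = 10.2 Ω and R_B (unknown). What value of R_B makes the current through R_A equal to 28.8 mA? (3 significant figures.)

R_B ≈ 5.98 Ω

Two-branch current divider: I_A = I_in · R_B/(R_A + R_B).
28.8/77.9 = R_B/(R_A + R_B) → R_B = R_A · (0.3697)/(1 − 0.3697) = 10.2 × 0.5866 = 5.983 Ω.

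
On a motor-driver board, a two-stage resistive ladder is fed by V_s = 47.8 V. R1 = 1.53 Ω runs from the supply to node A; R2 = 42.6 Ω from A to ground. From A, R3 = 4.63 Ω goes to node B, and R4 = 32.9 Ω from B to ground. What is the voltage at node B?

Node A sees R2 in parallel with the series input of stage 2, R3 + R4 = 37.53 Ω.
R2 ‖ (R3+R4) = 19.95 Ω.
So V_A = 47.8 × 0.9288 = 44.40 V.
Then the unloaded second divider: V_B = V_A × R4/(R3+R4) = 44.40 × 0.8766 = 38.92 V.

V_B ≈ 38.9 V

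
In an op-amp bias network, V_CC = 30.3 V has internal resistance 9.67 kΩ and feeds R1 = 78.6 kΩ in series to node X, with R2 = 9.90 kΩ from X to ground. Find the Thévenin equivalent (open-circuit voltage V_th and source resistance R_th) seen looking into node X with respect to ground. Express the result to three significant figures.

R1' = 9.67 + 78.6 = 88.27 kΩ (source resistance + R1).
Open-circuit (no load on X): V_th = V_CC · R2/(R1' + R2) = 30.3 × 9.90/(88.27 + 9.90) = 3.056 V.
Zeroing V_CC shorts the top of R1' to ground, so R_th = R1' ‖ R2 = 8.902 kΩ.

V_th ≈ 3.06 V, R_th ≈ 8.90 kΩ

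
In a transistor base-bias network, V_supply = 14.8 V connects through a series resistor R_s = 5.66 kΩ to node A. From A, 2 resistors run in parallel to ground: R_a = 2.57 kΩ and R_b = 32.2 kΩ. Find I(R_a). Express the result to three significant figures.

I ≈ 1.70 mA

Equivalent of the parallel group: R_p = 2.380 kΩ.
V_A by voltage divider: V_A = 14.8 × 2.380/(5.66 + 2.380) = 4.381 V.
I(R_a) = V_A / R_a = 4.381/2.57 = 1.705 mA.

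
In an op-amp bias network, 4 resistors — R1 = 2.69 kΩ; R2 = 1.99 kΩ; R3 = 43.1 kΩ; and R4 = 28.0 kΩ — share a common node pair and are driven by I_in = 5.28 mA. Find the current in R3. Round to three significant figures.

Total conductance ΣG = 1/2.69 + 1/1.99 + 1/43.1 + 1/28.0 = 0.9332 (units of 1/kΩ).
R3 takes the fraction G_k/ΣG = 0.02320/0.9332 = 0.02486, so I = 5.28 × 0.02486 = 0.1313 mA.

I ≈ 0.131 mA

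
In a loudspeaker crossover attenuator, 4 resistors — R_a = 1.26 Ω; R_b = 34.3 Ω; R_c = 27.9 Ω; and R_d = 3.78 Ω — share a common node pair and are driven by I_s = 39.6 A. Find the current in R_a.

I ≈ 28.0 A

Total conductance ΣG = 1/1.26 + 1/34.3 + 1/27.9 + 1/3.78 = 1.123 (units of 1/Ω).
R_a takes the fraction G_k/ΣG = 0.7937/1.123 = 0.7066, so I = 39.6 × 0.7066 = 27.98 A.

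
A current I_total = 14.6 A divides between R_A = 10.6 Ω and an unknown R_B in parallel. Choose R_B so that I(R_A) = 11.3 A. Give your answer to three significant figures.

R_B ≈ 36.3 Ω

The fraction through R_A equals R_B/(R_A+R_B).
11.3/14.6 = R_B/(R_A + R_B) → R_B = R_A · (0.7740)/(1 − 0.7740) = 10.6 × 3.424 = 36.30 Ω.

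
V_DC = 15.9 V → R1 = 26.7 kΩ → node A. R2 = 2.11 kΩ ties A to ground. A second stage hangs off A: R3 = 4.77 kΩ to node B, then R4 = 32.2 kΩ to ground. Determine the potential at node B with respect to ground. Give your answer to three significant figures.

Node A sees R2 in parallel with the series input of stage 2, R3 + R4 = 36.97 kΩ.
R2 ‖ (R3+R4) = 1.996 kΩ.
So V_A = 15.9 × 0.06956 = 1.106 V.
Stage 2 is unloaded, so V_B = V_A · R4/(R3+R4) = 1.106 × 32.2/36.97 = 0.9633 V.

V_B ≈ 0.963 V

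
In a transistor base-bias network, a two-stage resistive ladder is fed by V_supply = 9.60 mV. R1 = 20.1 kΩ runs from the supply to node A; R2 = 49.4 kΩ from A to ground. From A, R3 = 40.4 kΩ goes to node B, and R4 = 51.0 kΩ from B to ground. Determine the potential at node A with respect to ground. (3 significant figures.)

The second stage (R3 + R4 = 91.40 kΩ) loads node A in parallel with R2.
Effective lower resistance at A: R2 ‖ 91.40 = 32.07 kΩ.
V_A = 9.60 × 32.07/(20.1 + 32.07) = 5.901 mV.

V_A ≈ 5.90 mV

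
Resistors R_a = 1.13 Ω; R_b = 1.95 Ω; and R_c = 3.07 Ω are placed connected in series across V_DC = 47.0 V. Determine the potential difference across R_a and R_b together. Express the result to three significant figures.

Series total: ΣR = 1.13 + 1.95 + 3.07 = 6.150 Ω.
R_{R_a..R_b} = 1.13 + 1.95 = 3.080 Ω.
By the voltage-divider rule, V = 47.0 × 3.080/6.150 = 23.54 V.

V ≈ 23.5 V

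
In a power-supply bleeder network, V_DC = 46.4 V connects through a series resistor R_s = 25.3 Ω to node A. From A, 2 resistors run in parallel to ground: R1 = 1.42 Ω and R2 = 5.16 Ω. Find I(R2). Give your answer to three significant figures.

I ≈ 0.379 A

Combine the parallel branches: R_p = (1/1.42 + 1/5.16)⁻¹ = 1.114 Ω.
V_A by voltage divider: V_A = 46.4 × 1.114/(25.3 + 1.114) = 1.956 V.
I(R2) = V_A / R2 = 1.956/5.16 = 0.3791 A.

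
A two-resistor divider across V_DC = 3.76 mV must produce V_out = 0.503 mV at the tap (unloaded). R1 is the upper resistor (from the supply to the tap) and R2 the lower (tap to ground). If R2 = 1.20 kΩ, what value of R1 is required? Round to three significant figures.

V_out/V_DC = R2/(R1+R2) = 0.1338.
So R1 = R2 · (V_DC/V_out − 1) = 1.20 × (3.76/0.503 − 1) = 1.20 × 6.475 = 7.770 kΩ.

R1 ≈ 7.77 kΩ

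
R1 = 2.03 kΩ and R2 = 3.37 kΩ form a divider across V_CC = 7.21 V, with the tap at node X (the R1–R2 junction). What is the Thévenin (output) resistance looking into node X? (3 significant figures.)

R_th ≈ 1.27 kΩ

Looking into X with the source shorted: R_th = R1·R2/(R1+R2) = 2.030 × 3.37/5.400 = 1.267 kΩ.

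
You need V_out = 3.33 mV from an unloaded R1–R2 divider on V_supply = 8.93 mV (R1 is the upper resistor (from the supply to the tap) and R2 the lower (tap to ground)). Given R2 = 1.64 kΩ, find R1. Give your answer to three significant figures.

V_out/V_supply = R2/(R1+R2) = 0.3729.
R1 = R2·(1/k − 1) = 1.64 × 1.682 = 2.758 kΩ.

R1 ≈ 2.76 kΩ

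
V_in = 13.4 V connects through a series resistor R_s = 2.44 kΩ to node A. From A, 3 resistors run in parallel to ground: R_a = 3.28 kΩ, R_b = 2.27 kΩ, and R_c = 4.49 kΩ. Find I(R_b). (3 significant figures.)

I ≈ 1.76 mA

Parallel bank: R_p = 1/(1/3.28 + 1/2.27 + 1/4.49) = 1.033 kΩ.
V_A by voltage divider: V_A = 13.4 × 1.033/(2.44 + 1.033) = 3.985 V.
I(R_b) = V_A / R_b = 3.985/2.27 = 1.756 mA.
(Equivalently: I_total = 3.858 mA, then current-divider fraction G_k/ΣG = 0.4550.)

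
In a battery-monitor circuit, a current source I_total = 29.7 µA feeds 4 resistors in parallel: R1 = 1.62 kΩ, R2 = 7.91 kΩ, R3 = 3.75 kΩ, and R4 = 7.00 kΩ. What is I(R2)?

ΣG = 1/1.62 + 1/7.91 + 1/3.75 + 1/7.00 = 1.153.
Current divider: I(R2) = I_total · G_k/ΣG = 29.7 × (0.1264/1.153) = 29.7 × 0.1096 = 3.256 µA.

I ≈ 3.26 µA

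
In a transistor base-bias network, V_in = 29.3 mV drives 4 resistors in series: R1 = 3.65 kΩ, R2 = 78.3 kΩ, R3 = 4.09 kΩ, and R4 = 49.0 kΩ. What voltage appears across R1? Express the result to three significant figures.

V ≈ 0.792 mV

ΣR = 3.65 + 78.3 + 4.09 + 49.0 = 135.0 kΩ.
Voltage divider: V = V_in · (3.650 / 135.0) = 29.3 × 0.02703 = 0.7920 mV.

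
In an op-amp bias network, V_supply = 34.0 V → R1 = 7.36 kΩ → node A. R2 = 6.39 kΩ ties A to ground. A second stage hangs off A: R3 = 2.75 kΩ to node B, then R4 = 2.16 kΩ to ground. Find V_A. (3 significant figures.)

V_A ≈ 9.31 V

Node A sees R2 in parallel with the series input of stage 2, R3 + R4 = 4.910 kΩ.
R2 ‖ (R3+R4) = 2.777 kΩ.
V_A = 34.0 × 2.777/(7.36 + 2.777) = 9.313 V.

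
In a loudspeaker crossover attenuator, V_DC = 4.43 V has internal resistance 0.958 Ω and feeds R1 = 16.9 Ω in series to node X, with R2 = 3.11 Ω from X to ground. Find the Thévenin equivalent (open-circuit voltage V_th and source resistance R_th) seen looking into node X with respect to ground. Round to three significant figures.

V_th ≈ 0.657 V, R_th ≈ 2.65 Ω

R1' = 0.958 + 16.9 = 17.86 Ω (source resistance + R1).
With X open, the divider is unloaded: V_th = 4.43 × 3.11/20.97 = 0.6571 V.
Zeroing V_DC shorts the top of R1' to ground, so R_th = R1' ‖ R2 = 2.649 Ω.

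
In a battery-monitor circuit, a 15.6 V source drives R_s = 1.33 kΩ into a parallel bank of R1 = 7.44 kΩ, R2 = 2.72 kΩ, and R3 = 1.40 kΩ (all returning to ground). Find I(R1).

Equivalent of the parallel group: R_p = 0.8221 kΩ.
Node voltage V_A = V_CC · R_p/(R_s + R_p) = 15.6 × 0.3820 = 5.959 V.
Branch current I = V_A/R1 = 5.959/7.44 = 0.8010 mA.
(Check via current divider: I_total = 7.249 mA; share G_k/ΣG = 0.1105 → same result.)

I ≈ 0.801 mA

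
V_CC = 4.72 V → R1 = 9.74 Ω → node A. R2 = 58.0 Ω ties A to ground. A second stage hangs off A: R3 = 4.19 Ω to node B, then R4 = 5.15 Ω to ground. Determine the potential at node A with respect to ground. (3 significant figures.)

V_A ≈ 2.14 V

Looking into the second stage from A: R3 + R4 = 9.340 Ω appears in parallel with R2.
Effective lower resistance at A: R2 ‖ 9.340 = 8.045 Ω.
So V_A = 4.72 × 0.4523 = 2.135 V.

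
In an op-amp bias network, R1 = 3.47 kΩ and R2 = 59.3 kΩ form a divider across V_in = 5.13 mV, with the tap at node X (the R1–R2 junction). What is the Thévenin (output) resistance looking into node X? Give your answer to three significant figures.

R_th ≈ 3.28 kΩ

With V_in suppressed (replaced by a short), R_th = R1 ‖ R2 = (3.470 × 59.3)/(3.470 + 59.3) = 3.278 kΩ.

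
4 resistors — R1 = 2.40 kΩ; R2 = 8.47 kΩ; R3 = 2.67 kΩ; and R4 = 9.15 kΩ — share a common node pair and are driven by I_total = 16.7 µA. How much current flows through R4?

I ≈ 1.79 µA

Total conductance ΣG = 1/2.40 + 1/8.47 + 1/2.67 + 1/9.15 = 1.019 (units of 1/kΩ).
Current divider: I(R4) = I_total · G_k/ΣG = 16.7 × (0.1093/1.019) = 16.7 × 0.1073 = 1.792 µA.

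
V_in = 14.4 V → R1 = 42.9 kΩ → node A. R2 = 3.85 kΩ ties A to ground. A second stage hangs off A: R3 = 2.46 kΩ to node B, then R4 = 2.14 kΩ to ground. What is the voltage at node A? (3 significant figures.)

V_A ≈ 0.671 V

Node A sees R2 in parallel with the series input of stage 2, R3 + R4 = 4.600 kΩ.
Effective lower resistance at A: R2 ‖ 4.600 = 2.096 kΩ.
First divider: V_A = V_in · 2.096/(42.9 + 2.096) = 0.6707 V.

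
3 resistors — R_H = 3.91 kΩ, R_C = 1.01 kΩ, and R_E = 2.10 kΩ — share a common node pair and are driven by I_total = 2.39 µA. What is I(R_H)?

I ≈ 0.355 µA

Total conductance ΣG = 1/3.91 + 1/1.01 + 1/2.10 = 1.722 (units of 1/kΩ).
Current divider: I(R_H) = I_total · G_k/ΣG = 2.39 × (0.2558/1.722) = 2.39 × 0.1485 = 0.3550 µA.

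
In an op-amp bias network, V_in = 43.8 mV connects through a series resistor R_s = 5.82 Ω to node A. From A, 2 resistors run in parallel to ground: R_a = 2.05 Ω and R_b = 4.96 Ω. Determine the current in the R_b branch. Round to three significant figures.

Equivalent of the parallel group: R_p = 1.450 Ω.
Node voltage V_A = V_in · R_p/(R_s + R_p) = 43.8 × 0.1995 = 8.738 mV.
Branch current I = V_A/R_b = 8.738/4.96 = 1.762 mA.
(Equivalently: I_total = 6.024 mA, then current-divider fraction G_k/ΣG = 0.2924.)

I ≈ 1.76 mA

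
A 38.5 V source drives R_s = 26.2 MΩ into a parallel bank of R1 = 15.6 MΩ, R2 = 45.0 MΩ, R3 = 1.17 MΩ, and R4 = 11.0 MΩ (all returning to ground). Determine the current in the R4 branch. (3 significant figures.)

I ≈ 0.125 µA

Parallel bank: R_p = 1/(1/15.6 + 1/45.0 + 1/1.17 + 1/11.0) = 0.9691 MΩ.
V_A = 38.5 × 0.9691/27.17 = 1.373 V.
Branch current I = V_A/R4 = 1.373/11.0 = 0.1248 µA.
(Equivalently: I_total = 1.417 µA, then current-divider fraction G_k/ΣG = 0.08810.)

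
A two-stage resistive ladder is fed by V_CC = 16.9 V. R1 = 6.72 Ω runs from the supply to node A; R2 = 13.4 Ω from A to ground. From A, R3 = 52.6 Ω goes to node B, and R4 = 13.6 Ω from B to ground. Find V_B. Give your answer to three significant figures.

Looking into the second stage from A: R3 + R4 = 66.20 Ω appears in parallel with R2.
Effective lower resistance at A: R2 ‖ 66.20 = 11.14 Ω.
First divider: V_A = V_CC · 11.14/(6.72 + 11.14) = 10.54 V.
Stage 2 is unloaded, so V_B = V_A · R4/(R3+R4) = 10.54 × 13.6/66.20 = 2.166 V.

V_B ≈ 2.17 V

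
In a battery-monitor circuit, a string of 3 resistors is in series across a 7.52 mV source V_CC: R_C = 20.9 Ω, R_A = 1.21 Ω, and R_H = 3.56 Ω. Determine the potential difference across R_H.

Total series resistance ΣR = 20.9 + 1.21 + 3.56 = 25.67 Ω.
By the voltage-divider rule, V = 7.52 × 3.560/25.67 = 1.043 mV.

V ≈ 1.04 mV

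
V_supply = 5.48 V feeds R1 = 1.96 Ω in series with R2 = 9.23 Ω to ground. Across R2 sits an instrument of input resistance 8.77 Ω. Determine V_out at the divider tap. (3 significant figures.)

V_out ≈ 3.82 V

The load sits in parallel with R2, giving an effective lower resistance R2' = R2·R_L/(R2+R_L) = 4.497 Ω.
Now apply the divider: V_out = 5.48 × 0.6965 = 3.817 V.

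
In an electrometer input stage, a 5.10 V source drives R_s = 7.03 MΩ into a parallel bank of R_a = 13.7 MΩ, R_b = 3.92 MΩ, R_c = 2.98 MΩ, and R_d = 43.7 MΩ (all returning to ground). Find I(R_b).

Equivalent of the parallel group: R_p = 1.457 MΩ.
V_A = 5.10 × 1.457/8.487 = 0.8753 V.
Branch current I = V_A/R_b = 0.8753/3.92 = 0.2233 µA.

I ≈ 0.223 µA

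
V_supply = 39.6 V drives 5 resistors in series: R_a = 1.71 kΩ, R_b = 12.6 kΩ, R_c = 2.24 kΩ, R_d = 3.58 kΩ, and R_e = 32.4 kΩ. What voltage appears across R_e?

V ≈ 24.4 V

Total series resistance ΣR = 1.71 + 12.6 + 2.24 + 3.58 + 32.4 = 52.53 kΩ.
Voltage divider: V = V_supply · (32.40 / 52.53) = 39.6 × 0.6168 = 24.42 V.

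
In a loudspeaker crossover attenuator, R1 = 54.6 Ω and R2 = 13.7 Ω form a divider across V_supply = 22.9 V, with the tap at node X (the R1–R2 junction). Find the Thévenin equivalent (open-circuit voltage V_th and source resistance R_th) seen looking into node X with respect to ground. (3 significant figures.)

V_th ≈ 4.59 V, R_th ≈ 11.0 Ω

With X open, the divider is unloaded: V_th = 22.9 × 13.7/68.30 = 4.593 V.
Looking into X with the source shorted: R_th = R1·R2/(R1+R2) = 54.60 × 13.7/68.30 = 10.95 Ω.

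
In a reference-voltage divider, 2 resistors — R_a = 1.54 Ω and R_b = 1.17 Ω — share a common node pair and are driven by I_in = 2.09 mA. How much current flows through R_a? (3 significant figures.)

I ≈ 0.902 mA

For two parallel branches, I_k = I_in · (other R)/(sum of R).
So I = 2.09 × 1.17/2.710 = 0.9023 mA.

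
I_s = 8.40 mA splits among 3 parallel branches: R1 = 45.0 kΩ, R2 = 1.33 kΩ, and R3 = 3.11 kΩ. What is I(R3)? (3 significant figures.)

ΣG = 1/45.0 + 1/1.33 + 1/3.11 = 1.096.
R3 takes the fraction G_k/ΣG = 0.3215/1.096 = 0.2935, so I = 8.40 × 0.2935 = 2.465 mA.

I ≈ 2.47 mA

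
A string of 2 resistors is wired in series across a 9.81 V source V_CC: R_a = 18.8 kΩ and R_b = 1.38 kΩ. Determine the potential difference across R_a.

V ≈ 9.14 V

Total series resistance ΣR = 18.8 + 1.38 = 20.18 kΩ.
V = V_CC · R/ΣR = 9.81 × 0.9316 = 9.139 V.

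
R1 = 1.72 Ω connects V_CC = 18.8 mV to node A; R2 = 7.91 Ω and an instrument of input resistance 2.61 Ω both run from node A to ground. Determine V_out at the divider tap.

R2 ‖ R_L = (7.91 × 2.61)/(7.91 + 2.61) = 1.962 Ω.
Now apply the divider: V_out = 18.8 × 0.5329 = 10.02 mV.

V_out ≈ 10.0 mV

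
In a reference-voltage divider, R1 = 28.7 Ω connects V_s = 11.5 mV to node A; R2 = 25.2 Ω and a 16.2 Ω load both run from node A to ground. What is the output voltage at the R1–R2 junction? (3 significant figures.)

The load sits in parallel with R2, giving an effective lower resistance R2' = R2·R_L/(R2+R_L) = 9.861 Ω.
Then V_out = V_s · R2'/(R1 + R2') = 11.5 × 9.861/38.56 = 2.941 mV.

V_out ≈ 2.94 mV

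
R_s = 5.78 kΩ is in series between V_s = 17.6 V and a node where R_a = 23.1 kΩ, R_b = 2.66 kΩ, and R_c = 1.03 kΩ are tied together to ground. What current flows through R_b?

I ≈ 0.732 mA

Equivalent of the parallel group: R_p = 0.7194 kΩ.
V_A by voltage divider: V_A = 17.6 × 0.7194/(5.78 + 0.7194) = 1.948 V.
Branch current I = V_A/R_b = 1.948/2.66 = 0.7323 mA.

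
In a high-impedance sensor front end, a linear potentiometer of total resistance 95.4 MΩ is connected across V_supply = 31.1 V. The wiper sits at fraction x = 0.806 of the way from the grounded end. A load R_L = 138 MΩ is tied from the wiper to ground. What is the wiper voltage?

The pot divides into 18.51 MΩ above the wiper and 76.89 MΩ below.
R_L loads the lower segment: effective lower R = 49.38 MΩ.
Then V_out = V_supply · 49.38/(18.51 + 49.38) = 22.62 V.

V_out ≈ 22.6 V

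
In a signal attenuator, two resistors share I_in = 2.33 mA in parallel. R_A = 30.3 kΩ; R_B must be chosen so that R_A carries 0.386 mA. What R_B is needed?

The fraction through R_A equals R_B/(R_A+R_B).
With f = 0.1657, R_B = R_A · f/(1−f) = 30.3 × 0.1986 = 6.016 kΩ.

R_B ≈ 6.02 kΩ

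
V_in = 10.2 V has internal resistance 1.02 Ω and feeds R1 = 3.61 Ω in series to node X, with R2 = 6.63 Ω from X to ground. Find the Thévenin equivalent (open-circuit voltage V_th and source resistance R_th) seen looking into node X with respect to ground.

V_th ≈ 6.01 V, R_th ≈ 2.73 Ω

R1' = 1.02 + 3.61 = 4.630 Ω (source resistance + R1).
Open-circuit (no load on X): V_th = V_in · R2/(R1' + R2) = 10.2 × 6.63/(4.630 + 6.63) = 6.006 V.
With V_in suppressed (replaced by a short), R_th = R1' ‖ R2 = (4.630 × 6.63)/(4.630 + 6.63) = 2.726 Ω.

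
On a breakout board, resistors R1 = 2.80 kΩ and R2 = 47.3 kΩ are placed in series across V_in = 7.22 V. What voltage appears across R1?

V ≈ 0.404 V

Total series resistance ΣR = 2.80 + 47.3 = 50.10 kΩ.
By the voltage-divider rule, V = 7.22 × 2.800/50.10 = 0.4035 V.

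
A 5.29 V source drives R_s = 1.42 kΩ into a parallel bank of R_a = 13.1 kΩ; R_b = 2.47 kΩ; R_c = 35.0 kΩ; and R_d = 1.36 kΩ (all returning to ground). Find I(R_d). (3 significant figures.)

Combine the parallel branches: R_p = (1/13.1 + 1/2.47 + 1/35.0 + 1/1.36)⁻¹ = 0.8032 kΩ.
V_A by voltage divider: V_A = 5.29 × 0.8032/(1.42 + 0.8032) = 1.911 V.
Branch current I = V_A/R_d = 1.911/1.36 = 1.405 mA.
(Equivalently: I_total = 2.379 mA, then current-divider fraction G_k/ΣG = 0.5906.)

I ≈ 1.41 mA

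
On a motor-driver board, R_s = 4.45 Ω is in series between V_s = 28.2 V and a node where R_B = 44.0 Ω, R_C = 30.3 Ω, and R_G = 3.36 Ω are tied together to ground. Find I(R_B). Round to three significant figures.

Combine the parallel branches: R_p = (1/44.0 + 1/30.3 + 1/3.36)⁻¹ = 2.830 Ω.
Node voltage V_A = V_s · R_p/(R_s + R_p) = 28.2 × 0.3887 = 10.96 V.
I(R_B) = V_A / R_B = 10.96/44.0 = 0.2491 A.

I ≈ 0.249 A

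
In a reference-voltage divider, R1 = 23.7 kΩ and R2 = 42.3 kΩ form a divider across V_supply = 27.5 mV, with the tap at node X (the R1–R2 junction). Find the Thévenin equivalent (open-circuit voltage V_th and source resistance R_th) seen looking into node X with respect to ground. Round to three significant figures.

V_th is the unloaded tap voltage: V_supply · R2/(R1+R2) = 27.5 × 0.6409 = 17.62 mV.
With V_supply suppressed (replaced by a short), R_th = R1 ‖ R2 = (23.70 × 42.3)/(23.70 + 42.3) = 15.19 kΩ.

V_th ≈ 17.6 mV, R_th ≈ 15.2 kΩ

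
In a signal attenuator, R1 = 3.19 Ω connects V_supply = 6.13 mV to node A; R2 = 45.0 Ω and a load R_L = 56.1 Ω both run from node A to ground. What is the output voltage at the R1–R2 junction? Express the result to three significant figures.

V_out ≈ 5.44 mV

R2 ‖ R_L = (45.0 × 56.1)/(45.0 + 56.1) = 24.97 Ω.
Now apply the divider: V_out = 6.13 × 0.8867 = 5.436 mV.
(Unloaded it would be 5.72 mV; the load pulls it down.)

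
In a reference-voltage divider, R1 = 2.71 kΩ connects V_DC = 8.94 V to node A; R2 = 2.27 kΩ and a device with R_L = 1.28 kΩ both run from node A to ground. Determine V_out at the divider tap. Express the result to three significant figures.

V_out ≈ 2.07 V

R2 ‖ R_L = (2.27 × 1.28)/(2.27 + 1.28) = 0.8185 kΩ.
Now apply the divider: V_out = 8.94 × 0.2320 = 2.074 V.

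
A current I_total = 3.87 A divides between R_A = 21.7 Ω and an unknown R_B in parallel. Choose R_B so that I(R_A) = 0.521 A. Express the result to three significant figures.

R_B ≈ 3.38 Ω

Two-branch current divider: I_A = I_total · R_B/(R_A + R_B).
With f = 0.1346, R_B = R_A · f/(1−f) = 21.7 × 0.1556 = 3.376 Ω.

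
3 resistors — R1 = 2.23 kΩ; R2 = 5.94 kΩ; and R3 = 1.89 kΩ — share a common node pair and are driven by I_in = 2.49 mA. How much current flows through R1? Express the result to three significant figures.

ΣG = 1/2.23 + 1/5.94 + 1/1.89 = 1.146.
By the current-divider rule, I = I_in · G_k/ΣG = 2.49 × 0.3913 = 0.9744 mA.

I ≈ 0.974 mA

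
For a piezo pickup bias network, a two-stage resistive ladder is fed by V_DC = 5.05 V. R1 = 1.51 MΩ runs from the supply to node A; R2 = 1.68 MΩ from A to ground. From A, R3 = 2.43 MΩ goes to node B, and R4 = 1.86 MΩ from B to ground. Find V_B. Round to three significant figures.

Looking into the second stage from A: R3 + R4 = 4.290 MΩ appears in parallel with R2.
Effective lower resistance at A: R2 ‖ 4.290 = 1.207 MΩ.
So V_A = 5.05 × 0.4443 = 2.244 V.
Stage 2 is unloaded, so V_B = V_A · R4/(R3+R4) = 2.244 × 1.86/4.290 = 0.9728 V.

V_B ≈ 0.973 V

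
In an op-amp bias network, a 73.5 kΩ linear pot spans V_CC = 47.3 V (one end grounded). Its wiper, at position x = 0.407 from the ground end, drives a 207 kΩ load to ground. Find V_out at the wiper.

Split the track: R_lower = x·R_p = 29.91 kΩ, R_upper = (1−x)·R_p = 43.59 kΩ.
Lower segment in parallel with the load: 29.91 ‖ 207 = 26.14 kΩ.
Then V_out = V_CC · 26.14/(43.59 + 26.14) = 17.73 V.

V_out ≈ 17.7 V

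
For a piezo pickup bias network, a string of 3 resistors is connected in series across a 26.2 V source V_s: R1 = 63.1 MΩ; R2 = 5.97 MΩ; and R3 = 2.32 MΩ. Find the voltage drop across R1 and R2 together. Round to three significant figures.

V ≈ 25.3 V

ΣR = 63.1 + 5.97 + 2.32 = 71.39 MΩ.
R_{R1..R2} = 63.1 + 5.97 = 69.07 MΩ.
V = V_s · R/ΣR = 26.2 × 0.9675 = 25.35 V.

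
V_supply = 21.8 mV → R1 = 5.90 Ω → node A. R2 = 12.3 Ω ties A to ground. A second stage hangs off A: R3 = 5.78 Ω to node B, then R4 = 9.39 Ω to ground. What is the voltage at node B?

V_B ≈ 7.22 mV

Looking into the second stage from A: R3 + R4 = 15.17 Ω appears in parallel with R2.
Effective lower resistance at A: R2 ‖ 15.17 = 6.793 Ω.
So V_A = 21.8 × 0.5352 = 11.67 mV.
Stage 2 is unloaded, so V_B = V_A · R4/(R3+R4) = 11.67 × 9.39/15.17 = 7.221 mV.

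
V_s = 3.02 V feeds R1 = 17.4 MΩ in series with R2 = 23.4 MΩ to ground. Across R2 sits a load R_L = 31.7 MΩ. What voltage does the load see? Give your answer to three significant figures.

The load sits in parallel with R2, giving an effective lower resistance R2' = R2·R_L/(R2+R_L) = 13.46 MΩ.
Voltage divider with the loaded lower leg: V_out = 3.02 × 13.46/(17.4 + 13.46) = 3.02 × 0.4362 = 1.317 V.

V_out ≈ 1.32 V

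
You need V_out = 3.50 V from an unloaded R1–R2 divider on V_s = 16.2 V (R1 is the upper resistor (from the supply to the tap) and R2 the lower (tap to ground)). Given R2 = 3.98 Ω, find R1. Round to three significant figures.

R1 ≈ 14.4 Ω

Required fraction k = V_out/V_s = 0.2160.
So R1 = R2 · (V_s/V_out − 1) = 3.98 × (16.2/3.50 − 1) = 3.98 × 3.629 = 14.44 Ω.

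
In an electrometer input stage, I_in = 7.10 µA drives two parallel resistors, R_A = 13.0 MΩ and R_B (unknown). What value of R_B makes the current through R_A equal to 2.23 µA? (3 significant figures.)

R_B ≈ 5.95 MΩ

The fraction through R_A equals R_B/(R_A+R_B).
2.23/7.10 = R_B/(R_A + R_B) → R_B = R_A · (0.3141)/(1 − 0.3141) = 13.0 × 0.4579 = 5.953 MΩ.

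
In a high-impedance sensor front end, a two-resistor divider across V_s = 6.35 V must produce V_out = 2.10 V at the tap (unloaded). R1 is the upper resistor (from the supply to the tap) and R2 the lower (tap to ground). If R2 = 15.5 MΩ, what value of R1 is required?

Required fraction k = V_out/V_s = 0.3307.
So R1 = R2 · (V_s/V_out − 1) = 15.5 × (6.35/2.10 − 1) = 15.5 × 2.024 = 31.37 MΩ.

R1 ≈ 31.4 MΩ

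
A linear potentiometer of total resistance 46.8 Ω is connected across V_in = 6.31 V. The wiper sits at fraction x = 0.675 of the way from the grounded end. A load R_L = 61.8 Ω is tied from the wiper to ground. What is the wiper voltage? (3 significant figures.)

Split the track: R_lower = x·R_p = 31.59 Ω, R_upper = (1−x)·R_p = 15.21 Ω.
R_L loads the lower segment: effective lower R = 20.90 Ω.
V_out = 6.31 × 20.90/(15.21 + 20.90) = 3.652 V.

V_out ≈ 3.65 V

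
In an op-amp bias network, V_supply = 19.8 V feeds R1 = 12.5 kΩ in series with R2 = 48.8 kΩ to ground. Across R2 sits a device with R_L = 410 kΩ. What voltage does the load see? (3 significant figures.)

R2 ‖ R_L = (48.8 × 410)/(48.8 + 410) = 43.61 kΩ.
Then V_out = V_supply · R2'/(R1 + R2') = 19.8 × 43.61/56.11 = 15.39 V.

V_out ≈ 15.4 V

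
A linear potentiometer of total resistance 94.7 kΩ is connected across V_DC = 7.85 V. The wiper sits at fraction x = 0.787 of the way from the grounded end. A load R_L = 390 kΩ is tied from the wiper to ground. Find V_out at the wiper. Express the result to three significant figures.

V_out ≈ 5.94 V

Split the track: R_lower = x·R_p = 74.53 kΩ, R_upper = (1−x)·R_p = 20.17 kΩ.
Lower segment in parallel with the load: 74.53 ‖ 390 = 62.57 kΩ.
V_out = 7.85 × 62.57/(20.17 + 62.57) = 5.936 V.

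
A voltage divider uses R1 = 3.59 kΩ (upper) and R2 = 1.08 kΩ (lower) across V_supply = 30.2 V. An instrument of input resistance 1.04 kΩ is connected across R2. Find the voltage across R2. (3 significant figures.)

First combine the lower leg with the load: R2 ‖ R_L = 0.5298 kΩ.
Voltage divider with the loaded lower leg: V_out = 30.2 × 0.5298/(3.59 + 0.5298) = 30.2 × 0.1286 = 3.884 V.
(Unloaded it would be 6.98 V; the load pulls it down.)

V_out ≈ 3.88 V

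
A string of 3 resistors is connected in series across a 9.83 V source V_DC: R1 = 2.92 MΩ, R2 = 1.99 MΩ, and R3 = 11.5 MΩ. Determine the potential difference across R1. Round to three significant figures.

Total series resistance ΣR = 2.92 + 1.99 + 11.5 = 16.41 MΩ.
By the voltage-divider rule, V = 9.83 × 2.920/16.41 = 1.749 V.

V ≈ 1.75 V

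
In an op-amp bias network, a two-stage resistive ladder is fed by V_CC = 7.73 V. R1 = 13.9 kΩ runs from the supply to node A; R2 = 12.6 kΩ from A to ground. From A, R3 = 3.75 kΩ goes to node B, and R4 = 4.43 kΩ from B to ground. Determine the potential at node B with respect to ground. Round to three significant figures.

The second stage (R3 + R4 = 8.180 kΩ) loads node A in parallel with R2.
R2 ‖ (R3+R4) = 4.960 kΩ.
So V_A = 7.73 × 0.2630 = 2.033 V.
Stage 2 is unloaded, so V_B = V_A · R4/(R3+R4) = 2.033 × 4.43/8.180 = 1.101 V.

V_B ≈ 1.10 V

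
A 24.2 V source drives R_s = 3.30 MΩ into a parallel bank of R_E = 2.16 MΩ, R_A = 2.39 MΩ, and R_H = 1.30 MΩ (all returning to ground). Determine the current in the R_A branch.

I ≈ 1.57 µA

Parallel bank: R_p = 1/(1/2.16 + 1/2.39 + 1/1.30) = 0.6058 MΩ.
V_A by voltage divider: V_A = 24.2 × 0.6058/(3.30 + 0.6058) = 3.754 V.
I(R_A) = V_A / R_A = 3.754/2.39 = 1.571 µA.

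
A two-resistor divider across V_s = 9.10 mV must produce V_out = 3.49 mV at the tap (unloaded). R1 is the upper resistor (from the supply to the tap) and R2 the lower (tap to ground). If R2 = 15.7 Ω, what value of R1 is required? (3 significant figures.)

V_out/V_s = R2/(R1+R2) = 0.3835.
So R1 = R2 · (V_s/V_out − 1) = 15.7 × (9.10/3.49 − 1) = 15.7 × 1.607 = 25.24 Ω.

R1 ≈ 25.2 Ω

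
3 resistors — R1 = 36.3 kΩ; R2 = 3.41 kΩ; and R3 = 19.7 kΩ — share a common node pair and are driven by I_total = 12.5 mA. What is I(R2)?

I ≈ 9.87 mA

Conductances: ΣG = 1/36.3 + 1/3.41 + 1/19.7 = 0.3716 (1/kΩ).
Current divider: I(R2) = I_total · G_k/ΣG = 12.5 × (0.2933/0.3716) = 12.5 × 0.7892 = 9.866 mA.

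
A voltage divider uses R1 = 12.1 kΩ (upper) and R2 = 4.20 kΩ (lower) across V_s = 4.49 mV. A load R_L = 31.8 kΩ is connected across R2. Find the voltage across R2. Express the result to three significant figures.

The load sits in parallel with R2, giving an effective lower resistance R2' = R2·R_L/(R2+R_L) = 3.710 kΩ.
Voltage divider with the loaded lower leg: V_out = 4.49 × 3.710/(12.1 + 3.710) = 4.49 × 0.2347 = 1.054 mV.
(Unloaded it would be 1.16 mV; the load pulls it down.)

V_out ≈ 1.05 mV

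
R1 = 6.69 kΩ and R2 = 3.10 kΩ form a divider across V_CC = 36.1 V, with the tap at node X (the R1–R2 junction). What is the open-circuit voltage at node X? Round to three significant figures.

V_th ≈ 11.4 V

Open-circuit (no load on X): V_th = V_CC · R2/(R1 + R2) = 36.1 × 3.10/(6.690 + 3.10) = 11.43 V.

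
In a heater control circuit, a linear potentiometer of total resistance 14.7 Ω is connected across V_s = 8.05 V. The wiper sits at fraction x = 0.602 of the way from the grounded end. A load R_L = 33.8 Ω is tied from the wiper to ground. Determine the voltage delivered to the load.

V_out ≈ 4.39 V

Lower segment x·R_p = 8.849 Ω; upper segment (1−x)·R_p = 5.851 Ω.
(x·R_p) ‖ R_L = 7.013 Ω.
Loaded-divider output: V_out = 8.05 × 0.5452 = 4.389 V.
(Unloaded: V_out = x·V_s = 4.85 V.)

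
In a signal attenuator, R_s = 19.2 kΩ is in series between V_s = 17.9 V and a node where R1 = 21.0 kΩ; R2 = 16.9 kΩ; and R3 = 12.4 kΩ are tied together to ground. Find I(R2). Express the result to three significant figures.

Parallel bank: R_p = 1/(1/21.0 + 1/16.9 + 1/12.4) = 5.335 kΩ.
V_A by voltage divider: V_A = 17.9 × 5.335/(19.2 + 5.335) = 3.892 V.
Branch current I = V_A/R2 = 3.892/16.9 = 0.2303 mA.

I ≈ 0.230 mA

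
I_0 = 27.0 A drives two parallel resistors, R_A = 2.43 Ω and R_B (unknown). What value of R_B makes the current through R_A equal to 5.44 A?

R_B ≈ 0.613 Ω

The fraction through R_A equals R_B/(R_A+R_B).
With f = 0.2015, R_B = R_A · f/(1−f) = 2.43 × 0.2523 = 0.6131 Ω.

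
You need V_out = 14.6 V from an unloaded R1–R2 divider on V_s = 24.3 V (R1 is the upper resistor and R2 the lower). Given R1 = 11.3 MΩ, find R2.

V_out/V_s = R2/(R1+R2) = 0.6008.
Rearranging, R2 = R1·k/(1−k) = 11.3 × 1.505 = 17.01 MΩ.

R2 ≈ 17.0 MΩ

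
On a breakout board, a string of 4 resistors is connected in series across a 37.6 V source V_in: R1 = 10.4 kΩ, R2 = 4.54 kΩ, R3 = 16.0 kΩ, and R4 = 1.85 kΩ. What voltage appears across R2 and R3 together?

V ≈ 23.6 V

ΣR = 10.4 + 4.54 + 16.0 + 1.85 = 32.79 kΩ.
R_{R2..R3} = 4.54 + 16.0 = 20.54 kΩ.
By the voltage-divider rule, V = 37.6 × 20.54/32.79 = 23.55 V.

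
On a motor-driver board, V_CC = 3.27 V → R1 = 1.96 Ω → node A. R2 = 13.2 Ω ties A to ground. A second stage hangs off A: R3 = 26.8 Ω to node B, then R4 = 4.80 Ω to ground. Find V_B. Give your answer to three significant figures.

V_B ≈ 0.410 V

The second stage (R3 + R4 = 31.60 Ω) loads node A in parallel with R2.
Effective lower resistance at A: R2 ‖ 31.60 = 9.311 Ω.
V_A = 3.27 × 9.311/(1.96 + 9.311) = 2.701 V.
Stage 2 is unloaded, so V_B = V_A · R4/(R3+R4) = 2.701 × 4.80/31.60 = 0.4103 V.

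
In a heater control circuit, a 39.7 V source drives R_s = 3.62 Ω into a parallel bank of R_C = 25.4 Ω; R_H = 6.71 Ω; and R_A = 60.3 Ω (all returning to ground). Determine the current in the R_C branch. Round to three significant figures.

I ≈ 0.897 A

Parallel bank: R_p = 1/(1/25.4 + 1/6.71 + 1/60.3) = 4.878 Ω.
Node voltage V_A = V_DC · R_p/(R_s + R_p) = 39.7 × 0.5740 = 22.79 V.
I(R_C) = V_A / R_C = 22.79/25.4 = 0.8972 A.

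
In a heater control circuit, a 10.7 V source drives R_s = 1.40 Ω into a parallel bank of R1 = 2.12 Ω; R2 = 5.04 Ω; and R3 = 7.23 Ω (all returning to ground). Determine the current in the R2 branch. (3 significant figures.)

I ≈ 0.996 A

Equivalent of the parallel group: R_p = 1.237 Ω.
V_A by voltage divider: V_A = 10.7 × 1.237/(1.40 + 1.237) = 5.019 V.
Branch current I = V_A/R2 = 5.019/5.04 = 0.9959 A.
(Equivalently: I_total = 4.058 A, then current-divider fraction G_k/ΣG = 0.2454.)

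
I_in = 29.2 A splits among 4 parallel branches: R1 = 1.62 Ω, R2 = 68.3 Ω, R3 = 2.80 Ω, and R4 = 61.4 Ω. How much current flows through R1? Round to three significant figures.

Conductances: ΣG = 1/1.62 + 1/68.3 + 1/2.80 + 1/61.4 = 1.005 (1/Ω).
By the current-divider rule, I = I_in · G_k/ΣG = 29.2 × 0.6140 = 17.93 A.

I ≈ 17.9 A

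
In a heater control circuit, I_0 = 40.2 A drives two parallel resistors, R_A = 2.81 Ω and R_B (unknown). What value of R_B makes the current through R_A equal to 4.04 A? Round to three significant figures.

R_B ≈ 0.314 Ω

Two-branch current divider: I_A = I_0 · R_B/(R_A + R_B).
4.04/40.2 = R_B/(R_A + R_B) → R_B = R_A · (0.1005)/(1 − 0.1005) = 2.81 × 0.1117 = 0.3139 Ω.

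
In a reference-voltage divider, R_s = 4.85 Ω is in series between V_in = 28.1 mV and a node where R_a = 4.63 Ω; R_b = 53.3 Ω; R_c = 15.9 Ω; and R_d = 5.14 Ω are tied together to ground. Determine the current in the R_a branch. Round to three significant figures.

Combine the parallel branches: R_p = (1/4.63 + 1/53.3 + 1/15.9 + 1/5.14)⁻¹ = 2.032 Ω.
Node voltage V_A = V_in · R_p/(R_s + R_p) = 28.1 × 0.2952 = 8.296 mV.
I(R_a) = V_A / R_a = 8.296/4.63 = 1.792 mA.
(Check via current divider: I_total = 4.083 mA; share G_k/ΣG = 0.4388 → same result.)

I ≈ 1.79 mA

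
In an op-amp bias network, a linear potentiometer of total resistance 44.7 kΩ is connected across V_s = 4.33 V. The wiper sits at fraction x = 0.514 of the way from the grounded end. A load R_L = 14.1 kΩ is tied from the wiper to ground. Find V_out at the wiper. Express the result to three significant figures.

The pot divides into 21.72 kΩ above the wiper and 22.98 kΩ below.
R_L loads the lower segment: effective lower R = 8.738 kΩ.
Then V_out = V_s · 8.738/(21.72 + 8.738) = 1.242 V.

V_out ≈ 1.24 V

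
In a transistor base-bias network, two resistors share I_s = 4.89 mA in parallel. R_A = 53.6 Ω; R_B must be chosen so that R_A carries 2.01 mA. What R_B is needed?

The fraction through R_A equals R_B/(R_A+R_B).
2.01/4.89 = R_B/(R_A + R_B) → R_B = R_A · (0.4110)/(1 − 0.4110) = 53.6 × 0.6979 = 37.41 Ω.

R_B ≈ 37.4 Ω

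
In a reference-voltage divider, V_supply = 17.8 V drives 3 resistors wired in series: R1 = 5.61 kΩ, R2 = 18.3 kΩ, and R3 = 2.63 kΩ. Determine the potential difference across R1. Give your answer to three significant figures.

V ≈ 3.76 V

Total series resistance ΣR = 5.61 + 18.3 + 2.63 = 26.54 kΩ.
By the voltage-divider rule, V = 17.8 × 5.610/26.54 = 3.763 V.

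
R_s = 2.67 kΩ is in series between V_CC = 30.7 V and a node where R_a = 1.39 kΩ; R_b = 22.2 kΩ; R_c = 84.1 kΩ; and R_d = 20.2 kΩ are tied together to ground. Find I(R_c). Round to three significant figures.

I ≈ 0.114 mA

Combine the parallel branches: R_p = (1/1.39 + 1/22.2 + 1/84.1 + 1/20.2)⁻¹ = 1.211 kΩ.
V_A = 30.7 × 1.211/3.881 = 9.579 V.
Branch current I = V_A/R_c = 9.579/84.1 = 0.1139 mA.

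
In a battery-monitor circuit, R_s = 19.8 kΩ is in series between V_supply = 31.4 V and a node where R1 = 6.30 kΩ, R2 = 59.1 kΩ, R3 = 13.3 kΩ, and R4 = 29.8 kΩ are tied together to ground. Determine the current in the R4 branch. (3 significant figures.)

I ≈ 0.159 mA

Combine the parallel branches: R_p = (1/6.30 + 1/59.1 + 1/13.3 + 1/29.8)⁻¹ = 3.516 kΩ.
Node voltage V_A = V_supply · R_p/(R_s + R_p) = 31.4 × 0.1508 = 4.735 V.
I(R4) = V_A / R4 = 4.735/29.8 = 0.1589 mA.
(Check via current divider: I_total = 1.347 mA; share G_k/ΣG = 0.1180 → same result.)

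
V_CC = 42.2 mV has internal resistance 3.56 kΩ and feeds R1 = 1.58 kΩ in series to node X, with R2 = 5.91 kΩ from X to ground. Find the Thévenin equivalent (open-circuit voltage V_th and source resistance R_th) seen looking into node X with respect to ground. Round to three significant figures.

R1' = 3.56 + 1.58 = 5.140 kΩ (source resistance + R1).
With X open, the divider is unloaded: V_th = 42.2 × 5.91/11.05 = 22.57 mV.
With V_CC suppressed (replaced by a short), R_th = R1' ‖ R2 = (5.140 × 5.91)/(5.140 + 5.91) = 2.749 kΩ.

V_th ≈ 22.6 mV, R_th ≈ 2.75 kΩ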